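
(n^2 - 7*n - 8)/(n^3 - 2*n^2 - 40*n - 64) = (n + 1)/(n^2 + 6*n + 8)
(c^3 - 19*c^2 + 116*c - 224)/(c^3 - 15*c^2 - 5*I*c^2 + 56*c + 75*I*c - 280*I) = (c - 4)/(c - 5*I)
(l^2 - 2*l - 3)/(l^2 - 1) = (l - 3)/(l - 1)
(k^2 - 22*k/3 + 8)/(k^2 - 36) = (k - 4/3)/(k + 6)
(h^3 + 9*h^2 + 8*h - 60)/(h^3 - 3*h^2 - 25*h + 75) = (h^2 + 4*h - 12)/(h^2 - 8*h + 15)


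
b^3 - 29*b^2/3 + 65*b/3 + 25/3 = (b - 5)^2*(b + 1/3)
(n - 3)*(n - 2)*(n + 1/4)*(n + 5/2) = n^4 - 9*n^3/4 - 57*n^2/8 + 107*n/8 + 15/4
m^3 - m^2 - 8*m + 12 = (m - 2)^2*(m + 3)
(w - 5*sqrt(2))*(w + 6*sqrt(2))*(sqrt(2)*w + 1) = sqrt(2)*w^3 + 3*w^2 - 59*sqrt(2)*w - 60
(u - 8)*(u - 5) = u^2 - 13*u + 40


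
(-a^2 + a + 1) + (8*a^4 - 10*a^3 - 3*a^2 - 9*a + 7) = 8*a^4 - 10*a^3 - 4*a^2 - 8*a + 8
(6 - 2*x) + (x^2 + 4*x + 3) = x^2 + 2*x + 9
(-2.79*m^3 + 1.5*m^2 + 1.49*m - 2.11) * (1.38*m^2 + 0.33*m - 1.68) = -3.8502*m^5 + 1.1493*m^4 + 7.2384*m^3 - 4.9401*m^2 - 3.1995*m + 3.5448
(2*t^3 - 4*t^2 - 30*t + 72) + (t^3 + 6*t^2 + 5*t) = 3*t^3 + 2*t^2 - 25*t + 72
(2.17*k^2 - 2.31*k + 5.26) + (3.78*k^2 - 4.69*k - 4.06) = 5.95*k^2 - 7.0*k + 1.2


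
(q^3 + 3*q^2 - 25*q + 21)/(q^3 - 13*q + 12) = (q + 7)/(q + 4)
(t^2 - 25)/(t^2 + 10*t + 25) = (t - 5)/(t + 5)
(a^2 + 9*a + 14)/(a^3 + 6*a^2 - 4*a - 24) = (a + 7)/(a^2 + 4*a - 12)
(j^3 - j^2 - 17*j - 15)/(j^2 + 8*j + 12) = (j^3 - j^2 - 17*j - 15)/(j^2 + 8*j + 12)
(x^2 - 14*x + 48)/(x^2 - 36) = (x - 8)/(x + 6)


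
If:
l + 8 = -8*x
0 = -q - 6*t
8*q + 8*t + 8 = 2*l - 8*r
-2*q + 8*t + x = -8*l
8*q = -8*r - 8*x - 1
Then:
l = 308/83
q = 2811/332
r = -4733/664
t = -937/664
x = -243/166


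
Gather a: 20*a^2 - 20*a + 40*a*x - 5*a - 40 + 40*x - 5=20*a^2 + a*(40*x - 25) + 40*x - 45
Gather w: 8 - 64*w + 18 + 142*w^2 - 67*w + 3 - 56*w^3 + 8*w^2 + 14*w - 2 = -56*w^3 + 150*w^2 - 117*w + 27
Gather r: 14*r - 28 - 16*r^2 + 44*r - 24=-16*r^2 + 58*r - 52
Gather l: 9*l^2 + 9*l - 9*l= 9*l^2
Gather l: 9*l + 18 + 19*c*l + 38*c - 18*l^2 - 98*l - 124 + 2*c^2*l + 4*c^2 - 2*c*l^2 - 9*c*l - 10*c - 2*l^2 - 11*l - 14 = 4*c^2 + 28*c + l^2*(-2*c - 20) + l*(2*c^2 + 10*c - 100) - 120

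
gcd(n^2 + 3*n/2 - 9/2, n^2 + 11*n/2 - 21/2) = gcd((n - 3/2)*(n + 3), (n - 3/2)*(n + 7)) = n - 3/2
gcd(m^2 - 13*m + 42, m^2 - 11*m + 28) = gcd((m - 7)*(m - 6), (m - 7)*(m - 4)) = m - 7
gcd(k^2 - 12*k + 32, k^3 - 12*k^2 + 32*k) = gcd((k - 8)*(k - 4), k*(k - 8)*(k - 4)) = k^2 - 12*k + 32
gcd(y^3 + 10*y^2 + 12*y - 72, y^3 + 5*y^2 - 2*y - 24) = y - 2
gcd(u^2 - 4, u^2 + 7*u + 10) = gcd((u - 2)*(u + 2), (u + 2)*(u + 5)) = u + 2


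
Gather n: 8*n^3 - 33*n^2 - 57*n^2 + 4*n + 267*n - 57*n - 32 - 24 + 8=8*n^3 - 90*n^2 + 214*n - 48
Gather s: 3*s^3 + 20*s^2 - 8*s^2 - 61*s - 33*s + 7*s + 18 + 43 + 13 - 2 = 3*s^3 + 12*s^2 - 87*s + 72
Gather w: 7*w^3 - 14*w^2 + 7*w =7*w^3 - 14*w^2 + 7*w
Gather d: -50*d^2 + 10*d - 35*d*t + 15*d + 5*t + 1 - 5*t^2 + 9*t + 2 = -50*d^2 + d*(25 - 35*t) - 5*t^2 + 14*t + 3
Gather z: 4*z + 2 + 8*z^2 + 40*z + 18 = 8*z^2 + 44*z + 20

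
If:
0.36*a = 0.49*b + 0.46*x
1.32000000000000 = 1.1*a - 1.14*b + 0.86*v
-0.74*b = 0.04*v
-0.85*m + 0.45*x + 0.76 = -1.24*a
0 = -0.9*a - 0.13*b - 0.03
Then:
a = -0.02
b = -0.08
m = 0.90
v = 1.46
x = 0.07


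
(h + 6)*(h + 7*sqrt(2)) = h^2 + 6*h + 7*sqrt(2)*h + 42*sqrt(2)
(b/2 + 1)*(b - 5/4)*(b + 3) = b^3/2 + 15*b^2/8 - b/8 - 15/4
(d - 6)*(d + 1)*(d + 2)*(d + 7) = d^4 + 4*d^3 - 37*d^2 - 124*d - 84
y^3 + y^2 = y^2*(y + 1)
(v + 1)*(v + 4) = v^2 + 5*v + 4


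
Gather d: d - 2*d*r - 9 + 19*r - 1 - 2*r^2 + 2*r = d*(1 - 2*r) - 2*r^2 + 21*r - 10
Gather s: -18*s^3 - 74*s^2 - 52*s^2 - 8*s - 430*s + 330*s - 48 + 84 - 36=-18*s^3 - 126*s^2 - 108*s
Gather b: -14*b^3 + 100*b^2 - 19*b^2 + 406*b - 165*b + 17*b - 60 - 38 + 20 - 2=-14*b^3 + 81*b^2 + 258*b - 80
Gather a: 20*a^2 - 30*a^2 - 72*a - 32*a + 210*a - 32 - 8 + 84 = -10*a^2 + 106*a + 44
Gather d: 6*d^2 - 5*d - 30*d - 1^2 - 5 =6*d^2 - 35*d - 6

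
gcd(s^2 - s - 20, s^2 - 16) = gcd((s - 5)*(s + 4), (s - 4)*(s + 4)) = s + 4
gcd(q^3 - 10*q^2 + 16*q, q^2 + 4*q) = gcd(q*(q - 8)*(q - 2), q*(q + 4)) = q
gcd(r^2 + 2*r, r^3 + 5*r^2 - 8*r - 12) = 1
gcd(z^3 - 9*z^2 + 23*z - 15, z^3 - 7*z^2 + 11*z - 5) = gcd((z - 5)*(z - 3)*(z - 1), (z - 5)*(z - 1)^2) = z^2 - 6*z + 5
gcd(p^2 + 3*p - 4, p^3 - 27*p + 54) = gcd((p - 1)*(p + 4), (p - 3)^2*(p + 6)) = 1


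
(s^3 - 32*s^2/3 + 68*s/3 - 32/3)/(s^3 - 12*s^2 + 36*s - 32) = (s - 2/3)/(s - 2)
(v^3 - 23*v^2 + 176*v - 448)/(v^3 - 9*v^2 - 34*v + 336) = (v - 8)/(v + 6)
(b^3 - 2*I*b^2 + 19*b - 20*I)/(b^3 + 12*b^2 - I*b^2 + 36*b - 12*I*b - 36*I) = (b^2 - I*b + 20)/(b^2 + 12*b + 36)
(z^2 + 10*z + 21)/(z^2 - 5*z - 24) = (z + 7)/(z - 8)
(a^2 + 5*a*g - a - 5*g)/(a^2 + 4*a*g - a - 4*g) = (a + 5*g)/(a + 4*g)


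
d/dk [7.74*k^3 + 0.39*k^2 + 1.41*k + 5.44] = 23.22*k^2 + 0.78*k + 1.41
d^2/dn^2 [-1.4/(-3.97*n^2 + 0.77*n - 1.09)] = (-44.13052*n^2 + 8.55932*n + 1.4*(7.94*n - 0.77)*(15.88*n - 1.54) - 12.11644)/(3.97*n^2 - 0.77*n + 1.09)^3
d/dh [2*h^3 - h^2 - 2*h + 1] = 6*h^2 - 2*h - 2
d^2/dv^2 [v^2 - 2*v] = 2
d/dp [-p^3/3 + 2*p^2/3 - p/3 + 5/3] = -p^2 + 4*p/3 - 1/3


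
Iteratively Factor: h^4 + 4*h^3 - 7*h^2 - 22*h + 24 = (h + 4)*(h^3 - 7*h + 6) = (h + 3)*(h + 4)*(h^2 - 3*h + 2) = (h - 1)*(h + 3)*(h + 4)*(h - 2)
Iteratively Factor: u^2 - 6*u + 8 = (u - 2)*(u - 4)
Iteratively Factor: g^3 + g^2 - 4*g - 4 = (g + 2)*(g^2 - g - 2) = (g + 1)*(g + 2)*(g - 2)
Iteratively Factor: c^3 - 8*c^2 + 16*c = (c - 4)*(c^2 - 4*c) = c*(c - 4)*(c - 4)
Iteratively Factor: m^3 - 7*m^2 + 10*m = (m - 2)*(m^2 - 5*m) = m*(m - 2)*(m - 5)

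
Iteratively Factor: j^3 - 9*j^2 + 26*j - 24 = (j - 3)*(j^2 - 6*j + 8) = (j - 4)*(j - 3)*(j - 2)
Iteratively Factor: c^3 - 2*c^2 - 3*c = (c - 3)*(c^2 + c) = c*(c - 3)*(c + 1)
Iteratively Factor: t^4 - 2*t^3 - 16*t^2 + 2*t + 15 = (t - 1)*(t^3 - t^2 - 17*t - 15) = (t - 1)*(t + 1)*(t^2 - 2*t - 15) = (t - 5)*(t - 1)*(t + 1)*(t + 3)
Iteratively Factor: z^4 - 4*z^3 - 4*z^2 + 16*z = (z + 2)*(z^3 - 6*z^2 + 8*z) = (z - 4)*(z + 2)*(z^2 - 2*z) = (z - 4)*(z - 2)*(z + 2)*(z)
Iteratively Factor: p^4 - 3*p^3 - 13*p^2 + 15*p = (p)*(p^3 - 3*p^2 - 13*p + 15) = p*(p + 3)*(p^2 - 6*p + 5) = p*(p - 1)*(p + 3)*(p - 5)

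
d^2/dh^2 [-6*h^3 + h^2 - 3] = 2 - 36*h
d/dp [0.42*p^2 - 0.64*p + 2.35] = 0.84*p - 0.64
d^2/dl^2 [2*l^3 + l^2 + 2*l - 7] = 12*l + 2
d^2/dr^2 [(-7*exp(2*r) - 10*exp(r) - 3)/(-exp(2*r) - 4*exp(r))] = 6*(-3*exp(3*r) + 14*exp(2*r) + 6*exp(r) + 8)*exp(-r)/(exp(3*r) + 12*exp(2*r) + 48*exp(r) + 64)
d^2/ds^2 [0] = 0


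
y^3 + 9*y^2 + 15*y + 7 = (y + 1)^2*(y + 7)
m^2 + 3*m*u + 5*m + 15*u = (m + 5)*(m + 3*u)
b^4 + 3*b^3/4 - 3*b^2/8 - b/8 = b*(b - 1/2)*(b + 1/4)*(b + 1)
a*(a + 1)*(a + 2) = a^3 + 3*a^2 + 2*a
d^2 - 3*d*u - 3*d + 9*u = (d - 3)*(d - 3*u)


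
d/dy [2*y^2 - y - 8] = 4*y - 1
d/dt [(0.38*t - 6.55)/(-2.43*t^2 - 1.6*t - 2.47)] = (0.9234*t^2 - 31.833*t - 11.4186)/(5.9049*t^4 + 7.776*t^3 + 14.5642*t^2 + 7.904*t + 6.1009)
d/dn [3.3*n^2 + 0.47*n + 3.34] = 6.6*n + 0.47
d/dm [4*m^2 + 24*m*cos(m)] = -24*m*sin(m) + 8*m + 24*cos(m)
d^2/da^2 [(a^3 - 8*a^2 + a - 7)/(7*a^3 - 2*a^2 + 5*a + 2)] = 2*(-378*a^6 + 42*a^5 - 1344*a^4 + 1486*a^3 - 969*a^2 + 528*a - 245)/(343*a^9 - 294*a^8 + 819*a^7 - 134*a^6 + 417*a^5 + 294*a^4 + 89*a^3 + 126*a^2 + 60*a + 8)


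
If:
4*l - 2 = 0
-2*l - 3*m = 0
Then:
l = 1/2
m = -1/3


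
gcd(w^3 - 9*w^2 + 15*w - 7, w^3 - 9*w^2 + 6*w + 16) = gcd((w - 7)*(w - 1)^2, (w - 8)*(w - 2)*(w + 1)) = 1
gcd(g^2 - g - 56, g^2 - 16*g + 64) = g - 8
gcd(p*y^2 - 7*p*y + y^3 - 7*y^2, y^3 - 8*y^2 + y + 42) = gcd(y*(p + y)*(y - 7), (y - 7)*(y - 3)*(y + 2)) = y - 7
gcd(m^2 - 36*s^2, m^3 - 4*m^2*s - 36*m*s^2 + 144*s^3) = -m^2 + 36*s^2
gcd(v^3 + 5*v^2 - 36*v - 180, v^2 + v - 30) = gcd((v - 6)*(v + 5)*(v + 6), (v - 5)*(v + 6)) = v + 6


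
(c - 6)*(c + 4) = c^2 - 2*c - 24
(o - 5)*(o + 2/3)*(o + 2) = o^3 - 7*o^2/3 - 12*o - 20/3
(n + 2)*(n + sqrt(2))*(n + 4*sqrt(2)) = n^3 + 2*n^2 + 5*sqrt(2)*n^2 + 8*n + 10*sqrt(2)*n + 16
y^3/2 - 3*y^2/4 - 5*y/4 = y*(y/2 + 1/2)*(y - 5/2)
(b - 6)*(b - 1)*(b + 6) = b^3 - b^2 - 36*b + 36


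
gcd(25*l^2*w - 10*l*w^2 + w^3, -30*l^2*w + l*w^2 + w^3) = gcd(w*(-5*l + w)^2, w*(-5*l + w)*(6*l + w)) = -5*l*w + w^2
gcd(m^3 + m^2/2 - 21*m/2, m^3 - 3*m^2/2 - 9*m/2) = m^2 - 3*m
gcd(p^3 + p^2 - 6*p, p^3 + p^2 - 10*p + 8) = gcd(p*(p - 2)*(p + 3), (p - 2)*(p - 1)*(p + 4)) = p - 2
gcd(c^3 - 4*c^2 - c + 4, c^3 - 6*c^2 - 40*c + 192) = c - 4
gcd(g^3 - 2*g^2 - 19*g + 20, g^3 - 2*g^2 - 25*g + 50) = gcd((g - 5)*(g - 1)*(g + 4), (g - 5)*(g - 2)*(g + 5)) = g - 5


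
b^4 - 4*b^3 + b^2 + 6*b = b*(b - 3)*(b - 2)*(b + 1)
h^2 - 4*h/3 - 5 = (h - 3)*(h + 5/3)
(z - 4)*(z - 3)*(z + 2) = z^3 - 5*z^2 - 2*z + 24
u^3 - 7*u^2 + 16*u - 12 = (u - 3)*(u - 2)^2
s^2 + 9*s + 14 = (s + 2)*(s + 7)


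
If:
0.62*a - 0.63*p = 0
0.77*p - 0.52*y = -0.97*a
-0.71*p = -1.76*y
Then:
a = 0.00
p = 0.00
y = 0.00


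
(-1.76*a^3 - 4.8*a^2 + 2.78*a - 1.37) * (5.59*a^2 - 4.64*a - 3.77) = -9.8384*a^5 - 18.6656*a^4 + 44.4474*a^3 - 2.4615*a^2 - 4.1238*a + 5.1649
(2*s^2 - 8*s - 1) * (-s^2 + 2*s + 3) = -2*s^4 + 12*s^3 - 9*s^2 - 26*s - 3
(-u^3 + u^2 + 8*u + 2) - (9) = -u^3 + u^2 + 8*u - 7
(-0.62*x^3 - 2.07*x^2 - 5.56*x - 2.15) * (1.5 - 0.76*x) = 0.4712*x^4 + 0.6432*x^3 + 1.1206*x^2 - 6.706*x - 3.225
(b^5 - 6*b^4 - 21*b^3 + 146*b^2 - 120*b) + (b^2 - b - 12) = b^5 - 6*b^4 - 21*b^3 + 147*b^2 - 121*b - 12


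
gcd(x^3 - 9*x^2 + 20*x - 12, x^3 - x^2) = x - 1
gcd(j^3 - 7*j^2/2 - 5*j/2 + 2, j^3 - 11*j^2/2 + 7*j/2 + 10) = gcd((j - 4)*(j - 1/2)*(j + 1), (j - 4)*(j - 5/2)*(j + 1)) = j^2 - 3*j - 4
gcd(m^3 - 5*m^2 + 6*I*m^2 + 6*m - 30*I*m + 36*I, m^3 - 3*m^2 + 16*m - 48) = m - 3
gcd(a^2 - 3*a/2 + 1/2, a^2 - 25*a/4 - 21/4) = 1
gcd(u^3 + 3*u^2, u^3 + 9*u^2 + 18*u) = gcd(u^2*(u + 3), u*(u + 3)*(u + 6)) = u^2 + 3*u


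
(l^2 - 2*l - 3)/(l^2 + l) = (l - 3)/l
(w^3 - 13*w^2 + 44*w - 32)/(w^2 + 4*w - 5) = (w^2 - 12*w + 32)/(w + 5)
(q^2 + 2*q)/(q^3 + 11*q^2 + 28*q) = (q + 2)/(q^2 + 11*q + 28)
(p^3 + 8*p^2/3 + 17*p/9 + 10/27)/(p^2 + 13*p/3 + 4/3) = (9*p^2 + 21*p + 10)/(9*(p + 4))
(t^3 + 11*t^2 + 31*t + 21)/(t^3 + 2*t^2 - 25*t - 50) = (t^3 + 11*t^2 + 31*t + 21)/(t^3 + 2*t^2 - 25*t - 50)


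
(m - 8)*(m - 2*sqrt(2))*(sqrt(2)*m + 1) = sqrt(2)*m^3 - 8*sqrt(2)*m^2 - 3*m^2 - 2*sqrt(2)*m + 24*m + 16*sqrt(2)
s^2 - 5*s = s*(s - 5)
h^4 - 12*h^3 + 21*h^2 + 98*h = h*(h - 7)^2*(h + 2)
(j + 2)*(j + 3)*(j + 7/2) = j^3 + 17*j^2/2 + 47*j/2 + 21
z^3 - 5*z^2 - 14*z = z*(z - 7)*(z + 2)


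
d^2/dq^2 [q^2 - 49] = 2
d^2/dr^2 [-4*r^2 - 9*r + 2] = -8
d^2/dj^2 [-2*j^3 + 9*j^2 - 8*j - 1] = 18 - 12*j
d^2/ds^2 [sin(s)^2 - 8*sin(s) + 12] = 8*sin(s) + 2*cos(2*s)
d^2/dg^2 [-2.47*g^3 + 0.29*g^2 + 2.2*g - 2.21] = 0.58 - 14.82*g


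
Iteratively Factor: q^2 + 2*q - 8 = (q - 2)*(q + 4)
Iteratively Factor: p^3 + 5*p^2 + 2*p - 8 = (p - 1)*(p^2 + 6*p + 8) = (p - 1)*(p + 2)*(p + 4)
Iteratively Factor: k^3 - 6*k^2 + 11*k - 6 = (k - 1)*(k^2 - 5*k + 6) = (k - 3)*(k - 1)*(k - 2)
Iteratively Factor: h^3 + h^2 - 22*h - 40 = (h + 2)*(h^2 - h - 20) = (h - 5)*(h + 2)*(h + 4)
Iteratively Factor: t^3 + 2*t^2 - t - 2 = (t + 1)*(t^2 + t - 2) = (t + 1)*(t + 2)*(t - 1)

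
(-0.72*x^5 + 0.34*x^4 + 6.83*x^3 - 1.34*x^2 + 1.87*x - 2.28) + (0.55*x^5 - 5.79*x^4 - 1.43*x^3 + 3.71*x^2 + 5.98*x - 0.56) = -0.17*x^5 - 5.45*x^4 + 5.4*x^3 + 2.37*x^2 + 7.85*x - 2.84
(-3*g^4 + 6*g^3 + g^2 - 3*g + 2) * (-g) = 3*g^5 - 6*g^4 - g^3 + 3*g^2 - 2*g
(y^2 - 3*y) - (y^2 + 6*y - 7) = 7 - 9*y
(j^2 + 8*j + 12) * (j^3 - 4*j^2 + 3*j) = j^5 + 4*j^4 - 17*j^3 - 24*j^2 + 36*j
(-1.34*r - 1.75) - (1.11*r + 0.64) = -2.45*r - 2.39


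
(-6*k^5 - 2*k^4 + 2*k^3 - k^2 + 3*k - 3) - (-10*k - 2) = -6*k^5 - 2*k^4 + 2*k^3 - k^2 + 13*k - 1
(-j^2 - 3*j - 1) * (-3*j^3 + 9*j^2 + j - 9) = 3*j^5 - 25*j^3 - 3*j^2 + 26*j + 9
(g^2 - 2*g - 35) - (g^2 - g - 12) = -g - 23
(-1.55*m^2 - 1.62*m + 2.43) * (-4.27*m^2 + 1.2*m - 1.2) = 6.6185*m^4 + 5.0574*m^3 - 10.4601*m^2 + 4.86*m - 2.916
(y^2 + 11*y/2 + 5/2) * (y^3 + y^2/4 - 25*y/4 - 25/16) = y^5 + 23*y^4/4 - 19*y^3/8 - 565*y^2/16 - 775*y/32 - 125/32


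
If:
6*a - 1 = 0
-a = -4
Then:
No Solution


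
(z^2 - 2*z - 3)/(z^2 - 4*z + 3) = (z + 1)/(z - 1)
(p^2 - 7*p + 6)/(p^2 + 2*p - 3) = (p - 6)/(p + 3)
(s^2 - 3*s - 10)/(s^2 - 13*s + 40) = (s + 2)/(s - 8)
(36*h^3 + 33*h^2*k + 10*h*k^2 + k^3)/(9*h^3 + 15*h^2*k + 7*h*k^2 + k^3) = (4*h + k)/(h + k)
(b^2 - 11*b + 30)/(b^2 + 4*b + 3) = (b^2 - 11*b + 30)/(b^2 + 4*b + 3)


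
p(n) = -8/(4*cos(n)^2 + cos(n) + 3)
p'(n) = -8*(8*sin(n)*cos(n) + sin(n))/(4*cos(n)^2 + cos(n) + 3)^2 = -8*(8*cos(n) + 1)*sin(n)/(4*cos(n)^2 + cos(n) + 3)^2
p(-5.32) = -1.64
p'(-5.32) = -1.54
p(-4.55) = -2.72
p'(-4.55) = 0.27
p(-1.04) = -1.77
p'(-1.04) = 1.70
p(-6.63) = -1.07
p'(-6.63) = 0.41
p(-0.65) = -1.26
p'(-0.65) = 0.89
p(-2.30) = -1.95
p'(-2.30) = -1.53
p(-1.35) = -2.35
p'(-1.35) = 1.85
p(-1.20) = -2.06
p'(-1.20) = 1.92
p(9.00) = -1.48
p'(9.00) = 0.71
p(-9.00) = -1.48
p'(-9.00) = -0.71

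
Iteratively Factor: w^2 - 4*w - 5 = (w + 1)*(w - 5)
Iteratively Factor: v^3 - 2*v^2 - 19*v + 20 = (v - 1)*(v^2 - v - 20) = (v - 5)*(v - 1)*(v + 4)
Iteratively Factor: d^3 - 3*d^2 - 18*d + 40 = (d + 4)*(d^2 - 7*d + 10) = (d - 5)*(d + 4)*(d - 2)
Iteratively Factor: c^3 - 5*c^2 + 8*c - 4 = (c - 2)*(c^2 - 3*c + 2) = (c - 2)^2*(c - 1)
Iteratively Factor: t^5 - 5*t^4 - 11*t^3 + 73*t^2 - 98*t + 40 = (t - 5)*(t^4 - 11*t^2 + 18*t - 8) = (t - 5)*(t + 4)*(t^3 - 4*t^2 + 5*t - 2) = (t - 5)*(t - 1)*(t + 4)*(t^2 - 3*t + 2) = (t - 5)*(t - 1)^2*(t + 4)*(t - 2)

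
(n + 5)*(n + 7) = n^2 + 12*n + 35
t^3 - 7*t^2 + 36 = (t - 6)*(t - 3)*(t + 2)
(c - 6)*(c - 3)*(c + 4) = c^3 - 5*c^2 - 18*c + 72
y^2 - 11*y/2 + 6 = (y - 4)*(y - 3/2)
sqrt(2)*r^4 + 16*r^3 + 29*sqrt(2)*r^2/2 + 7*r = r*(r + sqrt(2)/2)*(r + 7*sqrt(2))*(sqrt(2)*r + 1)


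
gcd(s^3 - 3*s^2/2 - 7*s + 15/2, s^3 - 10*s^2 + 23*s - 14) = s - 1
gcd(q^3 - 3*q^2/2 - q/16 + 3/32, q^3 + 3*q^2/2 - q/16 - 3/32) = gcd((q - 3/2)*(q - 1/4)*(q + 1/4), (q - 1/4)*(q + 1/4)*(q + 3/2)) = q^2 - 1/16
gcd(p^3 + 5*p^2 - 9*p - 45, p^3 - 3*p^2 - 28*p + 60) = p + 5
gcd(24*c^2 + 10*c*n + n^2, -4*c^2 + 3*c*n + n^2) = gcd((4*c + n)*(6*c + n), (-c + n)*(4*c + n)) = 4*c + n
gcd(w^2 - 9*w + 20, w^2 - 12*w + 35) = w - 5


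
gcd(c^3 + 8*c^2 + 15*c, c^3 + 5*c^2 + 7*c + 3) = c + 3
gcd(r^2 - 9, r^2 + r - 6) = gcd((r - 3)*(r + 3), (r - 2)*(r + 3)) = r + 3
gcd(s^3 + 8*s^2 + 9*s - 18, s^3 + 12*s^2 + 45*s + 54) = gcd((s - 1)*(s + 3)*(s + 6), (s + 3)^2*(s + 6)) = s^2 + 9*s + 18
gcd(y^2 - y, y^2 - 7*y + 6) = y - 1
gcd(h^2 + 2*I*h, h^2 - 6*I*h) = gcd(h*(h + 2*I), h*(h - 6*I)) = h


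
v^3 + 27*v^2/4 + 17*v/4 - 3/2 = (v - 1/4)*(v + 1)*(v + 6)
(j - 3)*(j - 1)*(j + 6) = j^3 + 2*j^2 - 21*j + 18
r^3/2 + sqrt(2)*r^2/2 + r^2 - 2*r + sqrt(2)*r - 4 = (r/2 + sqrt(2))*(r + 2)*(r - sqrt(2))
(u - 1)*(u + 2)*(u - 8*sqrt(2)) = u^3 - 8*sqrt(2)*u^2 + u^2 - 8*sqrt(2)*u - 2*u + 16*sqrt(2)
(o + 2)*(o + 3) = o^2 + 5*o + 6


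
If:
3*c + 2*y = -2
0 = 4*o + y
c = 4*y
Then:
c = -4/7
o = 1/28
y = -1/7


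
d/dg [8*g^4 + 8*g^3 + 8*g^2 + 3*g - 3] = 32*g^3 + 24*g^2 + 16*g + 3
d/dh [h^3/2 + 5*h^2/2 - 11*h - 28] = 3*h^2/2 + 5*h - 11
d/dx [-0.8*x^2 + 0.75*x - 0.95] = 0.75 - 1.6*x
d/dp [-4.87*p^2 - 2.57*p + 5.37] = -9.74*p - 2.57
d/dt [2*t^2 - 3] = 4*t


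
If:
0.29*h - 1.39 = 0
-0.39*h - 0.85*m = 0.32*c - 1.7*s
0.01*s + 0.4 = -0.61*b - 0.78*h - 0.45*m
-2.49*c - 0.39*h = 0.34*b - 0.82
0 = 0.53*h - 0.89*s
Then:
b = -9.19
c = 0.83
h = 4.79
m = 3.20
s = 2.85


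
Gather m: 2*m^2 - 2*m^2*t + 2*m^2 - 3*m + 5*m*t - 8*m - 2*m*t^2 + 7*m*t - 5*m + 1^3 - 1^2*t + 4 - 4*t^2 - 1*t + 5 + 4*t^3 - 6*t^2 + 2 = m^2*(4 - 2*t) + m*(-2*t^2 + 12*t - 16) + 4*t^3 - 10*t^2 - 2*t + 12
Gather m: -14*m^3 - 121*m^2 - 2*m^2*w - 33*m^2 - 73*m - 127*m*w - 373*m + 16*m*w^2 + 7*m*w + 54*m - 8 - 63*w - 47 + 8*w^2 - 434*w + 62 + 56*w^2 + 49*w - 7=-14*m^3 + m^2*(-2*w - 154) + m*(16*w^2 - 120*w - 392) + 64*w^2 - 448*w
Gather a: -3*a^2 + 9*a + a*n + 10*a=-3*a^2 + a*(n + 19)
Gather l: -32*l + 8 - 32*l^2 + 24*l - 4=-32*l^2 - 8*l + 4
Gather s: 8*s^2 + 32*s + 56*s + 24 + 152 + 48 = 8*s^2 + 88*s + 224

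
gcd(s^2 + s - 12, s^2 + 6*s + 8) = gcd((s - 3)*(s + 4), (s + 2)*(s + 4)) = s + 4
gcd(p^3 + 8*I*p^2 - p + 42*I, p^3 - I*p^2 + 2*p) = p - 2*I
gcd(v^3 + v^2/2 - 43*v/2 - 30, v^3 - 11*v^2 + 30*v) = v - 5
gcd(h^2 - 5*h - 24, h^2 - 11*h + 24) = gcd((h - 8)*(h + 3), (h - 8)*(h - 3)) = h - 8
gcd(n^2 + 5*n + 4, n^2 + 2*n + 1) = n + 1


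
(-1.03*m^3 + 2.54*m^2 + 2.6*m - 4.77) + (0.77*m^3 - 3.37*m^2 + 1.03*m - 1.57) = -0.26*m^3 - 0.83*m^2 + 3.63*m - 6.34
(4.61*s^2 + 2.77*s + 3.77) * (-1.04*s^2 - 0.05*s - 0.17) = -4.7944*s^4 - 3.1113*s^3 - 4.843*s^2 - 0.6594*s - 0.6409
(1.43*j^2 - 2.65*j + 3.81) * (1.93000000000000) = 2.7599*j^2 - 5.1145*j + 7.3533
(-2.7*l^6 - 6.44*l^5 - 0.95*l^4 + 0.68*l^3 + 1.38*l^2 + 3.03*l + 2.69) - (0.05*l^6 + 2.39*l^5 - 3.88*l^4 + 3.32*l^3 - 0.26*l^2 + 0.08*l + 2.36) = -2.75*l^6 - 8.83*l^5 + 2.93*l^4 - 2.64*l^3 + 1.64*l^2 + 2.95*l + 0.33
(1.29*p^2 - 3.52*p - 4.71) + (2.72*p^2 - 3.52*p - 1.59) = 4.01*p^2 - 7.04*p - 6.3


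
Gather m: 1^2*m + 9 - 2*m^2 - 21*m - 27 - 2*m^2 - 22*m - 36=-4*m^2 - 42*m - 54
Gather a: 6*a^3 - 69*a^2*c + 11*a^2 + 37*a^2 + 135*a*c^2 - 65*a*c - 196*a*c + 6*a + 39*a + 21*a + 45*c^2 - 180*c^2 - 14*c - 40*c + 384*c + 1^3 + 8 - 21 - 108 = 6*a^3 + a^2*(48 - 69*c) + a*(135*c^2 - 261*c + 66) - 135*c^2 + 330*c - 120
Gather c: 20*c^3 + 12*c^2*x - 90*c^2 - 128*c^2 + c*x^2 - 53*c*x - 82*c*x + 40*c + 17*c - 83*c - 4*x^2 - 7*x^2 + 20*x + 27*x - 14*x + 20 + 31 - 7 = 20*c^3 + c^2*(12*x - 218) + c*(x^2 - 135*x - 26) - 11*x^2 + 33*x + 44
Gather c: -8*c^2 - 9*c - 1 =-8*c^2 - 9*c - 1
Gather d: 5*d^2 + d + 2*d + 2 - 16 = 5*d^2 + 3*d - 14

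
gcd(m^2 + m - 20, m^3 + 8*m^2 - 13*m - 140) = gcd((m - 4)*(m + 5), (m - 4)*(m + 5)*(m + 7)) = m^2 + m - 20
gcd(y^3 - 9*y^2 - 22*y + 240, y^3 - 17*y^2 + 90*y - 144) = y^2 - 14*y + 48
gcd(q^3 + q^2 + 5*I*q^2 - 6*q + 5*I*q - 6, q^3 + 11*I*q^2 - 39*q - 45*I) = q + 3*I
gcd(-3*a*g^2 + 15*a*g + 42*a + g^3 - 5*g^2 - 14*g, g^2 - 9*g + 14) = g - 7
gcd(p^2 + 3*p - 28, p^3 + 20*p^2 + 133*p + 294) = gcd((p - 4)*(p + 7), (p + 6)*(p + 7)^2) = p + 7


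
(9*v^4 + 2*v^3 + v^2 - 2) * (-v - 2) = -9*v^5 - 20*v^4 - 5*v^3 - 2*v^2 + 2*v + 4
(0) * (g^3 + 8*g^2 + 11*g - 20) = 0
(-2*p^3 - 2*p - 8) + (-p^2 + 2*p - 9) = -2*p^3 - p^2 - 17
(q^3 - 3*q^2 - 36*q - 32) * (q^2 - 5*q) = q^5 - 8*q^4 - 21*q^3 + 148*q^2 + 160*q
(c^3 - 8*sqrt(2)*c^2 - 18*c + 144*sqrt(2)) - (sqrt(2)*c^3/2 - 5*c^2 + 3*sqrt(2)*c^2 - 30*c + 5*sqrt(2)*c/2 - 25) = -sqrt(2)*c^3/2 + c^3 - 11*sqrt(2)*c^2 + 5*c^2 - 5*sqrt(2)*c/2 + 12*c + 25 + 144*sqrt(2)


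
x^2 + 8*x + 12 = (x + 2)*(x + 6)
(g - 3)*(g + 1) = g^2 - 2*g - 3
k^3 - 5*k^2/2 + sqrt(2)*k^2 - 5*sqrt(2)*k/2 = k*(k - 5/2)*(k + sqrt(2))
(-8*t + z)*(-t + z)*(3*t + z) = 24*t^3 - 19*t^2*z - 6*t*z^2 + z^3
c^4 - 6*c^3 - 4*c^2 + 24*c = c*(c - 6)*(c - 2)*(c + 2)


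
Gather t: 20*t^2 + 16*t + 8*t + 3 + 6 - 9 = 20*t^2 + 24*t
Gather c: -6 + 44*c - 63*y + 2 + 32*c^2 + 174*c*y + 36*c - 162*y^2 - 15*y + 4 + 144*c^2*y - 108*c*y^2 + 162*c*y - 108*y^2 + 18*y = c^2*(144*y + 32) + c*(-108*y^2 + 336*y + 80) - 270*y^2 - 60*y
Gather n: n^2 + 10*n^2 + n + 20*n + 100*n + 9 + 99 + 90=11*n^2 + 121*n + 198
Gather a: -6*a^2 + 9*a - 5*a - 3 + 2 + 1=-6*a^2 + 4*a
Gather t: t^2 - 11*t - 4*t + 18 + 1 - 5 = t^2 - 15*t + 14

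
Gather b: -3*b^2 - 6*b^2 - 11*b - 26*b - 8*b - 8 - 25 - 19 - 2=-9*b^2 - 45*b - 54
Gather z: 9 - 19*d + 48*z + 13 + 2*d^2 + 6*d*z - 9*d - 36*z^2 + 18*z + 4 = 2*d^2 - 28*d - 36*z^2 + z*(6*d + 66) + 26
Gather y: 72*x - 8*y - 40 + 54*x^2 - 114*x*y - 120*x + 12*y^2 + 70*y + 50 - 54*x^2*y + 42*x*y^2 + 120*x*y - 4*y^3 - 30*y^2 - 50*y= 54*x^2 - 48*x - 4*y^3 + y^2*(42*x - 18) + y*(-54*x^2 + 6*x + 12) + 10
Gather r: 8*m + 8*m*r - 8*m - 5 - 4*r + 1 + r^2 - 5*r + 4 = r^2 + r*(8*m - 9)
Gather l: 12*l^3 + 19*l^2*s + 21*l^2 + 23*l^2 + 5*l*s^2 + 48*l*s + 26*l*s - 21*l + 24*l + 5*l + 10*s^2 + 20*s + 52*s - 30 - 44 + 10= 12*l^3 + l^2*(19*s + 44) + l*(5*s^2 + 74*s + 8) + 10*s^2 + 72*s - 64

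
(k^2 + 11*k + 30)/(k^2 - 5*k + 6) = (k^2 + 11*k + 30)/(k^2 - 5*k + 6)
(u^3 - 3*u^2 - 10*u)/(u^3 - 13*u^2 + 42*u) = (u^2 - 3*u - 10)/(u^2 - 13*u + 42)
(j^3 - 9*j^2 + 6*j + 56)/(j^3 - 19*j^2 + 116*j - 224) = (j + 2)/(j - 8)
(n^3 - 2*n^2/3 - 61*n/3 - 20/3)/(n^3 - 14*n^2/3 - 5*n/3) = (n + 4)/n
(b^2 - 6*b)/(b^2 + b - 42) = b/(b + 7)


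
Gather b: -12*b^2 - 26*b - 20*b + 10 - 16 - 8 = -12*b^2 - 46*b - 14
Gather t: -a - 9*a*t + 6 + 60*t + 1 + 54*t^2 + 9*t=-a + 54*t^2 + t*(69 - 9*a) + 7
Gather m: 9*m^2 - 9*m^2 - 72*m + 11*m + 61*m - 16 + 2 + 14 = 0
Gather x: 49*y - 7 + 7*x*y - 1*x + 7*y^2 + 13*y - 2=x*(7*y - 1) + 7*y^2 + 62*y - 9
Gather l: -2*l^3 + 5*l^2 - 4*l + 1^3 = -2*l^3 + 5*l^2 - 4*l + 1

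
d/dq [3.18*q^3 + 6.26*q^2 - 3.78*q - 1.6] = 9.54*q^2 + 12.52*q - 3.78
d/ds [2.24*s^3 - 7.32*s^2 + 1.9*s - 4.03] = 6.72*s^2 - 14.64*s + 1.9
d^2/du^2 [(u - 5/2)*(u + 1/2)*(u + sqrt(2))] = 6*u - 4 + 2*sqrt(2)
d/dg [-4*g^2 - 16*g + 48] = -8*g - 16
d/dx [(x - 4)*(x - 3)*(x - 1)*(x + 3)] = 4*x^3 - 15*x^2 - 10*x + 45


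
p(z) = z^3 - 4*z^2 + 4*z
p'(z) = 3*z^2 - 8*z + 4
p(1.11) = 0.88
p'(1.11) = -1.18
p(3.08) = 3.59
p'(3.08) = 7.82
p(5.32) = 58.64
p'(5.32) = 46.35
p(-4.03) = -146.53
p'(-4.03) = 84.96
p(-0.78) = -6.03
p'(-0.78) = 12.07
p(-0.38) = -2.15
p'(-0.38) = 7.47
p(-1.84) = -27.13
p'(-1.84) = 28.88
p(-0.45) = -2.70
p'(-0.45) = 8.21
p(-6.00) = -384.00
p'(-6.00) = 160.00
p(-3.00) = -75.00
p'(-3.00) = 55.00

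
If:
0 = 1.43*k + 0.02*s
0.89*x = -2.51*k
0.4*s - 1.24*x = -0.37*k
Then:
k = 0.00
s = 0.00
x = 0.00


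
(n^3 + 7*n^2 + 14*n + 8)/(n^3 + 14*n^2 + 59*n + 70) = (n^2 + 5*n + 4)/(n^2 + 12*n + 35)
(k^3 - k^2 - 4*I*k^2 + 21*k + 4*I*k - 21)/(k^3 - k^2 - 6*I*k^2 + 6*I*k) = (k^2 - 4*I*k + 21)/(k*(k - 6*I))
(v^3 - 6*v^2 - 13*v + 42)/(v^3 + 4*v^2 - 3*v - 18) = (v - 7)/(v + 3)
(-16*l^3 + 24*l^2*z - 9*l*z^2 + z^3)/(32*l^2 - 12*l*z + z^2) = (4*l^2 - 5*l*z + z^2)/(-8*l + z)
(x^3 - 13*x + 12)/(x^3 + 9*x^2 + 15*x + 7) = (x^3 - 13*x + 12)/(x^3 + 9*x^2 + 15*x + 7)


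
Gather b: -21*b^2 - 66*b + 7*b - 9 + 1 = -21*b^2 - 59*b - 8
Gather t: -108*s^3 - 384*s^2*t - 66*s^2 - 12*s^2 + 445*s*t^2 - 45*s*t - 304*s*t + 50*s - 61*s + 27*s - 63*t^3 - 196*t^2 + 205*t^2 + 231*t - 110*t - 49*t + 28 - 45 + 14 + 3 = -108*s^3 - 78*s^2 + 16*s - 63*t^3 + t^2*(445*s + 9) + t*(-384*s^2 - 349*s + 72)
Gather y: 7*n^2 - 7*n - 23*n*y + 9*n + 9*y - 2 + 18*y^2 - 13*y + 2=7*n^2 + 2*n + 18*y^2 + y*(-23*n - 4)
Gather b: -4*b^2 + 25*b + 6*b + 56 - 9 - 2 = -4*b^2 + 31*b + 45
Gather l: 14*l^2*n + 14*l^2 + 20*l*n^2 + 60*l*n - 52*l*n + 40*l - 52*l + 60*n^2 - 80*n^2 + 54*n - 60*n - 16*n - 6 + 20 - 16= l^2*(14*n + 14) + l*(20*n^2 + 8*n - 12) - 20*n^2 - 22*n - 2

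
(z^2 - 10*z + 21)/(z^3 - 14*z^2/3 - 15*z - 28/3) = 3*(z - 3)/(3*z^2 + 7*z + 4)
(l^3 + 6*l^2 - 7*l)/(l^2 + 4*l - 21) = l*(l - 1)/(l - 3)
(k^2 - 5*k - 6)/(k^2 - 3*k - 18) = (k + 1)/(k + 3)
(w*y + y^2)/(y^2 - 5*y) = (w + y)/(y - 5)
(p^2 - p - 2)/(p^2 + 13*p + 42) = (p^2 - p - 2)/(p^2 + 13*p + 42)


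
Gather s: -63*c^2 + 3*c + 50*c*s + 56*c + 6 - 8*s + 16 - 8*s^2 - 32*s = -63*c^2 + 59*c - 8*s^2 + s*(50*c - 40) + 22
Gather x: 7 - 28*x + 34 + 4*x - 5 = 36 - 24*x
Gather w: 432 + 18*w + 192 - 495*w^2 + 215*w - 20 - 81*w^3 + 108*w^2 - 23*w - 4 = -81*w^3 - 387*w^2 + 210*w + 600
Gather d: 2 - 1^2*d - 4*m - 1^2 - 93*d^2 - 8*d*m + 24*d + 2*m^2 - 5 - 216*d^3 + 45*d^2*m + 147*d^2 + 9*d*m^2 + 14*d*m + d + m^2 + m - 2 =-216*d^3 + d^2*(45*m + 54) + d*(9*m^2 + 6*m + 24) + 3*m^2 - 3*m - 6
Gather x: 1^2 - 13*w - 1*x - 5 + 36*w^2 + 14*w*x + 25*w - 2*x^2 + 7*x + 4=36*w^2 + 12*w - 2*x^2 + x*(14*w + 6)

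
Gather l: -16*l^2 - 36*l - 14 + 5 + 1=-16*l^2 - 36*l - 8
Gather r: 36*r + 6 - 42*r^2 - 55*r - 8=-42*r^2 - 19*r - 2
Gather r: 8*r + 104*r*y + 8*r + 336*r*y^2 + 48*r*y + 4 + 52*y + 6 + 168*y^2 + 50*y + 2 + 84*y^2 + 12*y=r*(336*y^2 + 152*y + 16) + 252*y^2 + 114*y + 12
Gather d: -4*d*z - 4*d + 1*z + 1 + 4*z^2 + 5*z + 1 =d*(-4*z - 4) + 4*z^2 + 6*z + 2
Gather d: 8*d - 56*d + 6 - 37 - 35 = -48*d - 66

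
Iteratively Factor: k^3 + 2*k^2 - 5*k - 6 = (k + 3)*(k^2 - k - 2) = (k - 2)*(k + 3)*(k + 1)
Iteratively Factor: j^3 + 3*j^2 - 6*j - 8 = (j + 4)*(j^2 - j - 2) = (j + 1)*(j + 4)*(j - 2)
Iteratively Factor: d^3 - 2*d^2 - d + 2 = (d - 1)*(d^2 - d - 2) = (d - 2)*(d - 1)*(d + 1)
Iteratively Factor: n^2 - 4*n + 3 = (n - 1)*(n - 3)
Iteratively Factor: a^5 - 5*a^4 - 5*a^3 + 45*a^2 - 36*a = (a)*(a^4 - 5*a^3 - 5*a^2 + 45*a - 36) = a*(a - 4)*(a^3 - a^2 - 9*a + 9) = a*(a - 4)*(a - 3)*(a^2 + 2*a - 3) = a*(a - 4)*(a - 3)*(a - 1)*(a + 3)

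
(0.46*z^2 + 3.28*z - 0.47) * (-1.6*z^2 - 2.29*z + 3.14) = -0.736*z^4 - 6.3014*z^3 - 5.3148*z^2 + 11.3755*z - 1.4758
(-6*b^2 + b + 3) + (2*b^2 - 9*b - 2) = -4*b^2 - 8*b + 1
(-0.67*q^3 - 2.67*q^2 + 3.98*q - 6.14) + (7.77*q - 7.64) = -0.67*q^3 - 2.67*q^2 + 11.75*q - 13.78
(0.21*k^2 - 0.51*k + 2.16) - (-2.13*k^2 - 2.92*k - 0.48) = 2.34*k^2 + 2.41*k + 2.64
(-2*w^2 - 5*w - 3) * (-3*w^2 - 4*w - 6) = 6*w^4 + 23*w^3 + 41*w^2 + 42*w + 18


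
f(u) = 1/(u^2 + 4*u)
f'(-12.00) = 0.00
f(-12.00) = 0.01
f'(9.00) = 0.00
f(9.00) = 0.01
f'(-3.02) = 0.23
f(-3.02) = -0.34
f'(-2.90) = 0.18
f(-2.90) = -0.31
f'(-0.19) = -6.91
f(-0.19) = -1.38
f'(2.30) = -0.04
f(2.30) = 0.07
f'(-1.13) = -0.17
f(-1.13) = -0.31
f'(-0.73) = -0.45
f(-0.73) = -0.42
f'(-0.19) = -6.91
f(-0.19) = -1.38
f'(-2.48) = 0.07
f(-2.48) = -0.27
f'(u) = (-2*u - 4)/(u^2 + 4*u)^2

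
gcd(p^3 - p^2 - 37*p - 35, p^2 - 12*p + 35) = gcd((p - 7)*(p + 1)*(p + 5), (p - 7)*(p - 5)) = p - 7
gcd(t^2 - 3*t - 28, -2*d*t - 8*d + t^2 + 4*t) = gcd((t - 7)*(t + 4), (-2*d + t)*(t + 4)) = t + 4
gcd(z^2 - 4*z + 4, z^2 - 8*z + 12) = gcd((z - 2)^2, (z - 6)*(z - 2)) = z - 2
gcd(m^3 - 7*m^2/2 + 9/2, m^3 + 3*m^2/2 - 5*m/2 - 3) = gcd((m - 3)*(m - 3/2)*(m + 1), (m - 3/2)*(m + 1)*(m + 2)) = m^2 - m/2 - 3/2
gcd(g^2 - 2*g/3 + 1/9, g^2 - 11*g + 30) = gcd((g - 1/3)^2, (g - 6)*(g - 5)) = 1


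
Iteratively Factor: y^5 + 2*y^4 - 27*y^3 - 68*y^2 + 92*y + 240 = (y + 2)*(y^4 - 27*y^2 - 14*y + 120) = (y + 2)*(y + 3)*(y^3 - 3*y^2 - 18*y + 40) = (y + 2)*(y + 3)*(y + 4)*(y^2 - 7*y + 10) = (y - 2)*(y + 2)*(y + 3)*(y + 4)*(y - 5)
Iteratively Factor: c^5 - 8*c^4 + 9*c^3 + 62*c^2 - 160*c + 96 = (c - 2)*(c^4 - 6*c^3 - 3*c^2 + 56*c - 48) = (c - 4)*(c - 2)*(c^3 - 2*c^2 - 11*c + 12) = (c - 4)^2*(c - 2)*(c^2 + 2*c - 3) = (c - 4)^2*(c - 2)*(c + 3)*(c - 1)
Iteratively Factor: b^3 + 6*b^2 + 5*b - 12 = (b - 1)*(b^2 + 7*b + 12) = (b - 1)*(b + 4)*(b + 3)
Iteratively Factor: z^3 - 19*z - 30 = (z + 2)*(z^2 - 2*z - 15) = (z + 2)*(z + 3)*(z - 5)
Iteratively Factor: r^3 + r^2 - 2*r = (r)*(r^2 + r - 2) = r*(r - 1)*(r + 2)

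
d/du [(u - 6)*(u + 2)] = 2*u - 4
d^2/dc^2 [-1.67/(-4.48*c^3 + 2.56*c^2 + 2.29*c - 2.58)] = ((8.5504 - 44.8896*c)*(4.48*c^3 - 2.56*c^2 - 2.29*c + 2.58) + 1.67*(-26.88*c^2 + 10.24*c + 4.58)*(-13.44*c^2 + 5.12*c + 2.29))/(4.48*c^3 - 2.56*c^2 - 2.29*c + 2.58)^3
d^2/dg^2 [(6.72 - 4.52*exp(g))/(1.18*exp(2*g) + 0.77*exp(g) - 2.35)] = (-6.293648*exp(4*g) + 41.534584*exp(3*g) - 56.886384*exp(2*g) + 70.343588*exp(g) - 12.80186)*exp(g)/(1.643032*exp(6*g) + 3.216444*exp(5*g) - 7.717554*exp(4*g) - 12.354727*exp(3*g) + 15.369705*exp(2*g) + 12.756975*exp(g) - 12.977875)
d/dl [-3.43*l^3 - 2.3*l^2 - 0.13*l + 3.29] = -10.29*l^2 - 4.6*l - 0.13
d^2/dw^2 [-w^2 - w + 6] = -2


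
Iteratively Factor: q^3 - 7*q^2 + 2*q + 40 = (q + 2)*(q^2 - 9*q + 20) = (q - 5)*(q + 2)*(q - 4)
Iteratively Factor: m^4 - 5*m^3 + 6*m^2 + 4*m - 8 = (m + 1)*(m^3 - 6*m^2 + 12*m - 8) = (m - 2)*(m + 1)*(m^2 - 4*m + 4) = (m - 2)^2*(m + 1)*(m - 2)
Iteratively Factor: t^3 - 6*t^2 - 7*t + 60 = (t - 5)*(t^2 - t - 12) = (t - 5)*(t + 3)*(t - 4)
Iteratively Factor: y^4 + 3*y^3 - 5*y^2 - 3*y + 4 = (y + 1)*(y^3 + 2*y^2 - 7*y + 4) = (y + 1)*(y + 4)*(y^2 - 2*y + 1) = (y - 1)*(y + 1)*(y + 4)*(y - 1)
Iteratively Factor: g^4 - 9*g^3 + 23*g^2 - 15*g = (g - 1)*(g^3 - 8*g^2 + 15*g) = (g - 3)*(g - 1)*(g^2 - 5*g) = (g - 5)*(g - 3)*(g - 1)*(g)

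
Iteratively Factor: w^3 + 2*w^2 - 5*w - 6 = (w + 3)*(w^2 - w - 2) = (w - 2)*(w + 3)*(w + 1)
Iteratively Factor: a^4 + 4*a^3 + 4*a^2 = (a)*(a^3 + 4*a^2 + 4*a) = a*(a + 2)*(a^2 + 2*a) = a*(a + 2)^2*(a)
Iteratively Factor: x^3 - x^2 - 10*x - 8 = (x - 4)*(x^2 + 3*x + 2) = (x - 4)*(x + 2)*(x + 1)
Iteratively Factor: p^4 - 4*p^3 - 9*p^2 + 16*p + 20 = (p + 2)*(p^3 - 6*p^2 + 3*p + 10) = (p + 1)*(p + 2)*(p^2 - 7*p + 10) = (p - 2)*(p + 1)*(p + 2)*(p - 5)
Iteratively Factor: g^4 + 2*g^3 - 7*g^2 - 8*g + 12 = (g - 2)*(g^3 + 4*g^2 + g - 6) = (g - 2)*(g + 2)*(g^2 + 2*g - 3) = (g - 2)*(g + 2)*(g + 3)*(g - 1)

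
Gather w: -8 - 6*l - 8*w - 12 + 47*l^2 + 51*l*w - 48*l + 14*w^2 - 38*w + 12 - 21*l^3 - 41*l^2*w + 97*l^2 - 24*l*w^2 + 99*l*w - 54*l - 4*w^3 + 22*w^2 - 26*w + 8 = -21*l^3 + 144*l^2 - 108*l - 4*w^3 + w^2*(36 - 24*l) + w*(-41*l^2 + 150*l - 72)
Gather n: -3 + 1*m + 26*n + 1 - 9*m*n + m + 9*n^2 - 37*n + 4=2*m + 9*n^2 + n*(-9*m - 11) + 2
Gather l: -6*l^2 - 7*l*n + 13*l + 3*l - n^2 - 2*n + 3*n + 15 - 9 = -6*l^2 + l*(16 - 7*n) - n^2 + n + 6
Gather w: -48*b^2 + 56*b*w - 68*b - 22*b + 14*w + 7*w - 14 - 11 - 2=-48*b^2 - 90*b + w*(56*b + 21) - 27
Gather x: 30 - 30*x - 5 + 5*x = 25 - 25*x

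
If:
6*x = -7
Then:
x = -7/6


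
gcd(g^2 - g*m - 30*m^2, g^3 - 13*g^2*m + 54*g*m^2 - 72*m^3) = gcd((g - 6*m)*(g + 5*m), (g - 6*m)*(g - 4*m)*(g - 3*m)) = g - 6*m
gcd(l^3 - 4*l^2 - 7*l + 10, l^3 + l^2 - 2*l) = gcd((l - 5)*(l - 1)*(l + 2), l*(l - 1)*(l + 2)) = l^2 + l - 2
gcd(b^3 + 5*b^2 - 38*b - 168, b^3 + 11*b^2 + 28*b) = b^2 + 11*b + 28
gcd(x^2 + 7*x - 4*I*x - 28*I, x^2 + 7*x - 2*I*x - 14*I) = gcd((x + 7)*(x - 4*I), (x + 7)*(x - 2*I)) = x + 7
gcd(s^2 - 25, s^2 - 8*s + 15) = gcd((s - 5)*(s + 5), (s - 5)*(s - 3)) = s - 5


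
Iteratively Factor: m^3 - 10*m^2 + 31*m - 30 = (m - 3)*(m^2 - 7*m + 10) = (m - 3)*(m - 2)*(m - 5)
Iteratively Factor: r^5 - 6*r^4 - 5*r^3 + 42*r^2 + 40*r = (r)*(r^4 - 6*r^3 - 5*r^2 + 42*r + 40) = r*(r + 2)*(r^3 - 8*r^2 + 11*r + 20) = r*(r + 1)*(r + 2)*(r^2 - 9*r + 20) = r*(r - 5)*(r + 1)*(r + 2)*(r - 4)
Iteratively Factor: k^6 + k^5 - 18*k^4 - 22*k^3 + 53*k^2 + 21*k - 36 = (k - 1)*(k^5 + 2*k^4 - 16*k^3 - 38*k^2 + 15*k + 36) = (k - 1)*(k + 3)*(k^4 - k^3 - 13*k^2 + k + 12) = (k - 1)^2*(k + 3)*(k^3 - 13*k - 12) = (k - 1)^2*(k + 1)*(k + 3)*(k^2 - k - 12) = (k - 1)^2*(k + 1)*(k + 3)^2*(k - 4)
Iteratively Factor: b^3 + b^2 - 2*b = (b - 1)*(b^2 + 2*b) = (b - 1)*(b + 2)*(b)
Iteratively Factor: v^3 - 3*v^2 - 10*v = (v - 5)*(v^2 + 2*v) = (v - 5)*(v + 2)*(v)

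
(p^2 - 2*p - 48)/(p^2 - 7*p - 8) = (p + 6)/(p + 1)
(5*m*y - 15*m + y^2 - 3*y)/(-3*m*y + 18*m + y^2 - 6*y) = (-5*m*y + 15*m - y^2 + 3*y)/(3*m*y - 18*m - y^2 + 6*y)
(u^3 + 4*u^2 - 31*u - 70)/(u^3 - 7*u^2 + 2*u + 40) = (u + 7)/(u - 4)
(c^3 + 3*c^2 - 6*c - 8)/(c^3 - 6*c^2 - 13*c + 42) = (c^2 + 5*c + 4)/(c^2 - 4*c - 21)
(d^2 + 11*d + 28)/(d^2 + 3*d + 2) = (d^2 + 11*d + 28)/(d^2 + 3*d + 2)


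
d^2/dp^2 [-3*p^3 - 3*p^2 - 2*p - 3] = -18*p - 6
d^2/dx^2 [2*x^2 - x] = 4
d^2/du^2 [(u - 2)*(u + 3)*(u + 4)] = 6*u + 10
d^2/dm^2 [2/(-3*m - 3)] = -4/(3*(m + 1)^3)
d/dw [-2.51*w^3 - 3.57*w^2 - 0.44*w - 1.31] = -7.53*w^2 - 7.14*w - 0.44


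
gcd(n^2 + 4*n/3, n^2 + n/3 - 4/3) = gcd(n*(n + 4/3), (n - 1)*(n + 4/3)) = n + 4/3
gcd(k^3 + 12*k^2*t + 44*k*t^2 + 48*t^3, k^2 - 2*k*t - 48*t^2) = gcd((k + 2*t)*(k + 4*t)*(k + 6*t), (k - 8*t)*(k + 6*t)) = k + 6*t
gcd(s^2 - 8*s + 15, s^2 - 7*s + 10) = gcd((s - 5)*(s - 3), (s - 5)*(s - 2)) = s - 5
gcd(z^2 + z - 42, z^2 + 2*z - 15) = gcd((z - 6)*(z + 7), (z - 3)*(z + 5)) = 1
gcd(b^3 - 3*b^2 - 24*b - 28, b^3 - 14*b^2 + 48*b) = 1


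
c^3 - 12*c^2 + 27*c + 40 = (c - 8)*(c - 5)*(c + 1)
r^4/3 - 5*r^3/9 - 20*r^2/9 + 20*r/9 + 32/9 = (r/3 + 1/3)*(r - 8/3)*(r - 2)*(r + 2)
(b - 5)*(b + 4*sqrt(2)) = b^2 - 5*b + 4*sqrt(2)*b - 20*sqrt(2)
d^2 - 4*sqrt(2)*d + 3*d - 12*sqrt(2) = (d + 3)*(d - 4*sqrt(2))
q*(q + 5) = q^2 + 5*q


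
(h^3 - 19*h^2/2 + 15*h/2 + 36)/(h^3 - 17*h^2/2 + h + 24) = (h - 3)/(h - 2)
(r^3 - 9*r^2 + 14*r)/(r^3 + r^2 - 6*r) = (r - 7)/(r + 3)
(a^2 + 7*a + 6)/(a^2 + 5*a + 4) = (a + 6)/(a + 4)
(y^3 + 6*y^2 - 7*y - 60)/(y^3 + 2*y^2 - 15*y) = (y + 4)/y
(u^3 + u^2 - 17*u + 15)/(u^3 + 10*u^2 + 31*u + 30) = (u^2 - 4*u + 3)/(u^2 + 5*u + 6)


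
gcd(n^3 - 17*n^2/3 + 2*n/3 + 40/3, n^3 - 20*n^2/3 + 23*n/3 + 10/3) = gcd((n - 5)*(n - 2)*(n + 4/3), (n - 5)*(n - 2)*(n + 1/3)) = n^2 - 7*n + 10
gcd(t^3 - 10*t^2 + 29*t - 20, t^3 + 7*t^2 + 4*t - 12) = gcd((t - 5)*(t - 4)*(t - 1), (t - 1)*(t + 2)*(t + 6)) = t - 1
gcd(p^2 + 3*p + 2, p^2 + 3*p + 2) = p^2 + 3*p + 2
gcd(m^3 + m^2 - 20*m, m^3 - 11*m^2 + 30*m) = m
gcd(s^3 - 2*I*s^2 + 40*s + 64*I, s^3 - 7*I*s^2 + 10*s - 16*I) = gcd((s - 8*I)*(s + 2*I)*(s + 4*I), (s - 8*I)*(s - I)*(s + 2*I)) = s^2 - 6*I*s + 16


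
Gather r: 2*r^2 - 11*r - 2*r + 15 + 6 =2*r^2 - 13*r + 21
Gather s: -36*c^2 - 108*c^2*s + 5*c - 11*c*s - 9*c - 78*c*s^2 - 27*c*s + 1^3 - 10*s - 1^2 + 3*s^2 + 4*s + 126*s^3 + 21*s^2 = -36*c^2 - 4*c + 126*s^3 + s^2*(24 - 78*c) + s*(-108*c^2 - 38*c - 6)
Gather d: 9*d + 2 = 9*d + 2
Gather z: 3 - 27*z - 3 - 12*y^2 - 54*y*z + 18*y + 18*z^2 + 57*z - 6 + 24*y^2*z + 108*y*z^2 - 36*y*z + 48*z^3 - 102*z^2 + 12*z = -12*y^2 + 18*y + 48*z^3 + z^2*(108*y - 84) + z*(24*y^2 - 90*y + 42) - 6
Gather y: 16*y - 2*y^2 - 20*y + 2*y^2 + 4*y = 0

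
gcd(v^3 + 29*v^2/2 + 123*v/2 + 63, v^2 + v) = 1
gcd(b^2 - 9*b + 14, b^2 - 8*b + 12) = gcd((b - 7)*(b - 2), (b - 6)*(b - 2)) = b - 2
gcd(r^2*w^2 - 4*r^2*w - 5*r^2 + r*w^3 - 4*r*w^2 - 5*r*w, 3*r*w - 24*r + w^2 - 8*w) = 1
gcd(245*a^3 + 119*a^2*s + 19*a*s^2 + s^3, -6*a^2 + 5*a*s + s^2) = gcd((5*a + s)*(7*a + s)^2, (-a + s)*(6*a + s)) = 1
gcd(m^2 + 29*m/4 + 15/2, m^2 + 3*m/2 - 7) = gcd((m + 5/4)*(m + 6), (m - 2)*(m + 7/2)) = 1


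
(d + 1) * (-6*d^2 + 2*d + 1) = -6*d^3 - 4*d^2 + 3*d + 1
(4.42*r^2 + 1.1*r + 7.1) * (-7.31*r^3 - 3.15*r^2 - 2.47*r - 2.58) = -32.3102*r^5 - 21.964*r^4 - 66.2834*r^3 - 36.4856*r^2 - 20.375*r - 18.318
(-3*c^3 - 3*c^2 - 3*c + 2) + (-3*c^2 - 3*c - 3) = -3*c^3 - 6*c^2 - 6*c - 1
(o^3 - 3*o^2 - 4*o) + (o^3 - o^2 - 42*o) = 2*o^3 - 4*o^2 - 46*o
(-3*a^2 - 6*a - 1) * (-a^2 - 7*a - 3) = 3*a^4 + 27*a^3 + 52*a^2 + 25*a + 3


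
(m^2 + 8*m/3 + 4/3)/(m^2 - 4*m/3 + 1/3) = (3*m^2 + 8*m + 4)/(3*m^2 - 4*m + 1)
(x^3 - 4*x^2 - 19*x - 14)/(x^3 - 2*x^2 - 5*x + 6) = (x^2 - 6*x - 7)/(x^2 - 4*x + 3)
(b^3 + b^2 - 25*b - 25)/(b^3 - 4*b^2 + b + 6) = (b^2 - 25)/(b^2 - 5*b + 6)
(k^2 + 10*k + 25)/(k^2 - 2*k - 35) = (k + 5)/(k - 7)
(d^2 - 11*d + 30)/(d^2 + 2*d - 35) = (d - 6)/(d + 7)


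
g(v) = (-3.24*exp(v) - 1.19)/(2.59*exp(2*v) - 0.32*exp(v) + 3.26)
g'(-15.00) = 0.00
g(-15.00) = -0.37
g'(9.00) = 0.00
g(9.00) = 0.00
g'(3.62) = 0.03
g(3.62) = -0.03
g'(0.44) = 0.36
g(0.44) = -0.69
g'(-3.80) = -0.02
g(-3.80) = -0.39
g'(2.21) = 0.15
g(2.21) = -0.14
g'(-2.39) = -0.09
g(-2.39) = -0.46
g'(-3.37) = -0.03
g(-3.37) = -0.40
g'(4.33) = 0.02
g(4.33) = -0.02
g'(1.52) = 0.28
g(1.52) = -0.29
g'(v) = (-3.24*exp(v) - 1.19)*(-5.18*exp(2*v) + 0.32*exp(v))/(2.59*exp(2*v) - 0.32*exp(v) + 3.26)^2 - 3.24*exp(v)/(2.59*exp(2*v) - 0.32*exp(v) + 3.26) = (8.3916*exp(2*v) + 6.1642*exp(v) - 10.9432)*exp(v)/(6.7081*exp(4*v) - 1.6576*exp(3*v) + 16.9892*exp(2*v) - 2.0864*exp(v) + 10.6276)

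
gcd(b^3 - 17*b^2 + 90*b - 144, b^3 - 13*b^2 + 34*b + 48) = b^2 - 14*b + 48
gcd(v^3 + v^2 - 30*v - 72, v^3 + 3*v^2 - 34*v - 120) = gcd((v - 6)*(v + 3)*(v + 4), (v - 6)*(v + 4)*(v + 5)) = v^2 - 2*v - 24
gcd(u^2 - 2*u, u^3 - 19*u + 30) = u - 2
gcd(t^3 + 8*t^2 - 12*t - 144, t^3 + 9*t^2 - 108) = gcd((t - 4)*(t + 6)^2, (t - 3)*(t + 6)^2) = t^2 + 12*t + 36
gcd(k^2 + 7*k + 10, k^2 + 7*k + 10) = k^2 + 7*k + 10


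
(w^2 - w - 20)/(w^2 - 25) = (w + 4)/(w + 5)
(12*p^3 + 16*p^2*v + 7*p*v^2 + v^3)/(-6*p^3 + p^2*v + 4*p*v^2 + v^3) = (-2*p - v)/(p - v)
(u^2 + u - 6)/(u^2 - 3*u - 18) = (u - 2)/(u - 6)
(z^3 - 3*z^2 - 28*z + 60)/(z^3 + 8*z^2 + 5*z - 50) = (z - 6)/(z + 5)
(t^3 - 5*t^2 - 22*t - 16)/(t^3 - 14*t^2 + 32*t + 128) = (t + 1)/(t - 8)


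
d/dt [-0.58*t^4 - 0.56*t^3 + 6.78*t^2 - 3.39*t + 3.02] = -2.32*t^3 - 1.68*t^2 + 13.56*t - 3.39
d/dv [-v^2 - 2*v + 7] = -2*v - 2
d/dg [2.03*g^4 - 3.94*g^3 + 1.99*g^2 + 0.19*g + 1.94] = 8.12*g^3 - 11.82*g^2 + 3.98*g + 0.19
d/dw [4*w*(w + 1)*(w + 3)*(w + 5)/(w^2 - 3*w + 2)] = 8*(w^5 - 23*w^3 - 15*w^2 + 46*w + 15)/(w^4 - 6*w^3 + 13*w^2 - 12*w + 4)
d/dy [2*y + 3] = 2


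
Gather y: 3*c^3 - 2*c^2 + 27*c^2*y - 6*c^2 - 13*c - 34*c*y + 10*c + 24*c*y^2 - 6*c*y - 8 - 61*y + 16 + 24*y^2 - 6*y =3*c^3 - 8*c^2 - 3*c + y^2*(24*c + 24) + y*(27*c^2 - 40*c - 67) + 8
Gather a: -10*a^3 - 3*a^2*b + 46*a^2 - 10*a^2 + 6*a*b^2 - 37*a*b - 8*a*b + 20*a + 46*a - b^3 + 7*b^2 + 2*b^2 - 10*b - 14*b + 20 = -10*a^3 + a^2*(36 - 3*b) + a*(6*b^2 - 45*b + 66) - b^3 + 9*b^2 - 24*b + 20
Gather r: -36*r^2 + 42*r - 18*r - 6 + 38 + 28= -36*r^2 + 24*r + 60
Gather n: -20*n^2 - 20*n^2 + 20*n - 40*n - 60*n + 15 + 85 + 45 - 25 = -40*n^2 - 80*n + 120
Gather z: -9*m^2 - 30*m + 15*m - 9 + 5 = -9*m^2 - 15*m - 4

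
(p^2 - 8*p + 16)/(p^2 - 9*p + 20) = (p - 4)/(p - 5)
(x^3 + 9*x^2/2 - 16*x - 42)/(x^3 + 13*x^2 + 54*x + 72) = (x^2 - 3*x/2 - 7)/(x^2 + 7*x + 12)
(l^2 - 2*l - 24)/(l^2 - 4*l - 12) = (l + 4)/(l + 2)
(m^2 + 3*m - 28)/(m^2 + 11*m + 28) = (m - 4)/(m + 4)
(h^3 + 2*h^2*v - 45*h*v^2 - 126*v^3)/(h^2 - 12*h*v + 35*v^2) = (-h^2 - 9*h*v - 18*v^2)/(-h + 5*v)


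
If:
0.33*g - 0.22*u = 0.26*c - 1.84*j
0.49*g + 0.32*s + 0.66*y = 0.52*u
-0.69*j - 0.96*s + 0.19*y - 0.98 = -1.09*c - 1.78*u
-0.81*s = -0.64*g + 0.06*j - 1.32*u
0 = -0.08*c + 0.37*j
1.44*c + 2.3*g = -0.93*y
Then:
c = 0.53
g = -0.61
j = 0.11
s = -1.45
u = -0.59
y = 0.70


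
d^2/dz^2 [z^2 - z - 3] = 2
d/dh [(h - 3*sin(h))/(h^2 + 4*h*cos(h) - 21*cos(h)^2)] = ((1 - 3*cos(h))*(h^2 + 4*h*cos(h) - 21*cos(h)^2) - (h - 3*sin(h))*(-4*h*sin(h) + 2*h + 21*sin(2*h) + 4*cos(h)))/((h - 3*cos(h))^2*(h + 7*cos(h))^2)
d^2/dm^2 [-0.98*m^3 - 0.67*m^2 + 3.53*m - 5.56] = -5.88*m - 1.34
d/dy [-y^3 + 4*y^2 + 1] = y*(8 - 3*y)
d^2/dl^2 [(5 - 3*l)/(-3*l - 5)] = -180/(3*l + 5)^3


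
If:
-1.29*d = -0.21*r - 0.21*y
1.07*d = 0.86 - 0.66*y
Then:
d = 0.803738317757009 - 0.616822429906542*y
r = 4.93724966622163 - 4.7890520694259*y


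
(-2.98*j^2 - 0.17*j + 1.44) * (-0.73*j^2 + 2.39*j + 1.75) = 2.1754*j^4 - 6.9981*j^3 - 6.6725*j^2 + 3.1441*j + 2.52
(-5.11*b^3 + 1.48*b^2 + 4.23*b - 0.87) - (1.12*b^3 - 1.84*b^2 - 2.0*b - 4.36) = -6.23*b^3 + 3.32*b^2 + 6.23*b + 3.49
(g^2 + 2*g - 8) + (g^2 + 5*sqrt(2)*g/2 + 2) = 2*g^2 + 2*g + 5*sqrt(2)*g/2 - 6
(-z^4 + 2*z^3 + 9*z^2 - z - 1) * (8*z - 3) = -8*z^5 + 19*z^4 + 66*z^3 - 35*z^2 - 5*z + 3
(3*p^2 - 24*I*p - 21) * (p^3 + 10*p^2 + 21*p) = 3*p^5 + 30*p^4 - 24*I*p^4 + 42*p^3 - 240*I*p^3 - 210*p^2 - 504*I*p^2 - 441*p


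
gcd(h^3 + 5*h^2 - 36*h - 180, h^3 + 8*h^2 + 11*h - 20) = h + 5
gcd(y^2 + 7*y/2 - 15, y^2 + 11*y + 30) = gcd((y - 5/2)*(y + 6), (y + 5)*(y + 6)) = y + 6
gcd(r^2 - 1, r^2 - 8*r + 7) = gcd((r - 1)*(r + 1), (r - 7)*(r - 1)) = r - 1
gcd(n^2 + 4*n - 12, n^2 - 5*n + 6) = n - 2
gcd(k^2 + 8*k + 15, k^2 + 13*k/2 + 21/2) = k + 3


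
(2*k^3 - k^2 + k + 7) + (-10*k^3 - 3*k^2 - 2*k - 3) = -8*k^3 - 4*k^2 - k + 4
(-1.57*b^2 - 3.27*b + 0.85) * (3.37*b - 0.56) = -5.2909*b^3 - 10.1407*b^2 + 4.6957*b - 0.476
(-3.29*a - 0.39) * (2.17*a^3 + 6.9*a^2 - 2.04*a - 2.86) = -7.1393*a^4 - 23.5473*a^3 + 4.0206*a^2 + 10.205*a + 1.1154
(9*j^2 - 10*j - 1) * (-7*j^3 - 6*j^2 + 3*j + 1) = -63*j^5 + 16*j^4 + 94*j^3 - 15*j^2 - 13*j - 1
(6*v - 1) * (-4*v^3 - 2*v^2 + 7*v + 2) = -24*v^4 - 8*v^3 + 44*v^2 + 5*v - 2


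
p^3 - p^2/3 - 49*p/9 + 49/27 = (p - 7/3)*(p - 1/3)*(p + 7/3)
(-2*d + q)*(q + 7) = -2*d*q - 14*d + q^2 + 7*q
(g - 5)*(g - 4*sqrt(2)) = g^2 - 4*sqrt(2)*g - 5*g + 20*sqrt(2)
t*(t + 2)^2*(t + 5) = t^4 + 9*t^3 + 24*t^2 + 20*t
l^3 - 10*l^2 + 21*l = l*(l - 7)*(l - 3)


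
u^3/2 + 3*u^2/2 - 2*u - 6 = (u/2 + 1)*(u - 2)*(u + 3)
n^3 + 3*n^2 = n^2*(n + 3)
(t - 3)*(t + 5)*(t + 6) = t^3 + 8*t^2 - 3*t - 90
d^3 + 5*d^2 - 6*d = d*(d - 1)*(d + 6)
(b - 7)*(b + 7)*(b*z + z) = b^3*z + b^2*z - 49*b*z - 49*z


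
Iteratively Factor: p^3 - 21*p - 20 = (p - 5)*(p^2 + 5*p + 4) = (p - 5)*(p + 1)*(p + 4)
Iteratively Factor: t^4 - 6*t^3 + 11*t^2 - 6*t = (t - 1)*(t^3 - 5*t^2 + 6*t) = (t - 3)*(t - 1)*(t^2 - 2*t) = t*(t - 3)*(t - 1)*(t - 2)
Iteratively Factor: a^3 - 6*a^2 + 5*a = (a)*(a^2 - 6*a + 5) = a*(a - 1)*(a - 5)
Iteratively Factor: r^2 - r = (r)*(r - 1)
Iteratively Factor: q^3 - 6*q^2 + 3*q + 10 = (q - 5)*(q^2 - q - 2) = (q - 5)*(q + 1)*(q - 2)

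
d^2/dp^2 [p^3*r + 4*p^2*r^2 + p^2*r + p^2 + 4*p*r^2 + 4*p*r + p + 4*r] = 6*p*r + 8*r^2 + 2*r + 2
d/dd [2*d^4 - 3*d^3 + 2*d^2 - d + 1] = 8*d^3 - 9*d^2 + 4*d - 1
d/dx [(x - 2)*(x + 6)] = 2*x + 4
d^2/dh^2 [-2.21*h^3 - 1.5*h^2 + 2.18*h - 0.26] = -13.26*h - 3.0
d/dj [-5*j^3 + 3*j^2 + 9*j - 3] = -15*j^2 + 6*j + 9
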